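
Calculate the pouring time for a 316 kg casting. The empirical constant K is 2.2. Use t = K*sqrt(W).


Formula: t = K * sqrt(W)
sqrt(W) = sqrt(316) = 17.77639
t = 2.2 * 17.77639 = 39.1081 s

Final answer: 39.1081 s


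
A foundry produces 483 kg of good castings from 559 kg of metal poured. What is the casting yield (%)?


Formula: Casting Yield = (W_good / W_total) * 100
Yield = (483 kg / 559 kg) * 100 = 86.4043%

Answer: 86.4043%


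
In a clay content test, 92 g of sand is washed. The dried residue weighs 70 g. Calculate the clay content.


Formula: Clay% = (W_total - W_washed) / W_total * 100
Clay mass = 92 - 70 = 22 g
Clay% = 22 / 92 * 100 = 23.9130%

23.9130%


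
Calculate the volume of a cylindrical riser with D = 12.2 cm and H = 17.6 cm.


Formula: V = pi * (D/2)^2 * H  (cylinder volume)
Radius = D/2 = 12.2/2 = 6.1 cm
V = pi * 6.1^2 * 17.6 = 2057.4165 cm^3

Final answer: 2057.4165 cm^3


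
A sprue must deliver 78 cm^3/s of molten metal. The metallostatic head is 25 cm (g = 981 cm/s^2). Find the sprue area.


Formula: v = sqrt(2*g*h), A = Q/v
Velocity: v = sqrt(2 * 981 * 25) = sqrt(49050) = 221.4723 cm/s
Sprue area: A = Q / v = 78 / 221.4723 = 0.3522 cm^2

Final answer: 0.3522 cm^2


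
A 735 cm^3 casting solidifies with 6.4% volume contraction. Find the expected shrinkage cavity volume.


Formula: V_shrink = V_casting * shrinkage_pct / 100
V_shrink = 735 cm^3 * 6.4 / 100 = 47.0400 cm^3

Answer: 47.0400 cm^3


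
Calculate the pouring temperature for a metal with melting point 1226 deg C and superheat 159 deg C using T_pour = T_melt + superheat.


Formula: T_pour = T_melt + Superheat
T_pour = 1226 + 159 = 1385 deg C

Final answer: 1385 deg C


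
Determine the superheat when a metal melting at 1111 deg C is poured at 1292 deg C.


Formula: Superheat = T_pour - T_melt
Superheat = 1292 - 1111 = 181 deg C

181 deg C


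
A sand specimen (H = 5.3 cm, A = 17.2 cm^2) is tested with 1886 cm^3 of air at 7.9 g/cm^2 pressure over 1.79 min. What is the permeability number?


Formula: Permeability Number P = (V * H) / (p * A * t)
Numerator: V * H = 1886 * 5.3 = 9995.8
Denominator: p * A * t = 7.9 * 17.2 * 1.79 = 243.2252
P = 9995.8 / 243.2252 = 41.0969


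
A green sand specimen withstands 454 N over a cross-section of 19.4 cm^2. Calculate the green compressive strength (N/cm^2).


Formula: Compressive Strength = Force / Area
Strength = 454 N / 19.4 cm^2 = 23.4021 N/cm^2


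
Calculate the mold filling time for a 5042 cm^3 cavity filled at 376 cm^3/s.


Formula: t_fill = V_mold / Q_flow
t = 5042 cm^3 / 376 cm^3/s = 13.4096 s

Final answer: 13.4096 s


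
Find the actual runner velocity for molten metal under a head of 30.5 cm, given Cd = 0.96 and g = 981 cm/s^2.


Formula: v = Cd * sqrt(2 * g * h)  (Torricelli with discharge coefficient)
2*g*h = 2 * 981 * 30.5 = 59841.0 cm^2/s^2
sqrt(59841.0) = 244.62420 cm/s
v = 0.96 * 244.62420 = 234.8392 cm/s

234.8392 cm/s


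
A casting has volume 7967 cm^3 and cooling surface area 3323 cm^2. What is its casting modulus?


Formula: Casting Modulus M = V / A
M = 7967 cm^3 / 3323 cm^2 = 2.3975 cm


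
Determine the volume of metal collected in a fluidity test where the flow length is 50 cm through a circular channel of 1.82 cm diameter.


Formula: V = pi * (d/2)^2 * L  (cylinder volume)
Radius = 1.82/2 = 0.91 cm
V = pi * 0.91^2 * 50 = 130.0776 cm^3

Answer: 130.0776 cm^3


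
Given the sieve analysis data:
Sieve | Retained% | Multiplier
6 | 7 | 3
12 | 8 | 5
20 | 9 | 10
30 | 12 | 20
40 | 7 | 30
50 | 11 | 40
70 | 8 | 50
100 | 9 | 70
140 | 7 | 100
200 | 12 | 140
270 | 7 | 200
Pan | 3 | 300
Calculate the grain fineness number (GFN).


Formula: GFN = sum(pct * multiplier) / sum(pct)
sum(pct * multiplier) = 6751
sum(pct) = 100
GFN = 6751 / 100 = 67.51

Final answer: 67.51


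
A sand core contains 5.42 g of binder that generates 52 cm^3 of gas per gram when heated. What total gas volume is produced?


Formula: V_gas = W_binder * gas_evolution_rate
V = 5.42 g * 52 cm^3/g = 281.8400 cm^3

Final answer: 281.8400 cm^3


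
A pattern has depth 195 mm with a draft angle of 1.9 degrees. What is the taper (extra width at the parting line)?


Formula: taper = depth * tan(draft_angle)
tan(1.9 deg) = 0.0331734
taper = 195 mm * 0.0331734 = 6.4688 mm

Answer: 6.4688 mm


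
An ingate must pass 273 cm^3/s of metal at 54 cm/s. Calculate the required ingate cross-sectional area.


Formula: A_ingate = Q / v  (continuity equation)
A = 273 cm^3/s / 54 cm/s = 5.0556 cm^2

Answer: 5.0556 cm^2


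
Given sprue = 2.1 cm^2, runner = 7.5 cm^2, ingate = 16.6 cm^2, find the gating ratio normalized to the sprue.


Sprue:Runner:Ingate = 1 : 7.5/2.1 : 16.6/2.1 = 1:3.57:7.90

1:3.57:7.90


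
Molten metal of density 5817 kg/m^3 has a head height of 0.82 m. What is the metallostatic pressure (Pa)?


Formula: P = rho * g * h
rho * g = 5817 * 9.81 = 57064.77 N/m^3
P = 57064.77 * 0.82 = 46793.1114 Pa

46793.1114 Pa


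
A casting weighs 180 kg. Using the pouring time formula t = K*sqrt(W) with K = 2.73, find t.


Formula: t = K * sqrt(W)
sqrt(W) = sqrt(180) = 13.41641
t = 2.73 * 13.41641 = 36.6268 s

Final answer: 36.6268 s


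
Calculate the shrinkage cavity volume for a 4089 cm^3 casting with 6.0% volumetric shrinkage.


Formula: V_shrink = V_casting * shrinkage_pct / 100
V_shrink = 4089 cm^3 * 6.0 / 100 = 245.3400 cm^3


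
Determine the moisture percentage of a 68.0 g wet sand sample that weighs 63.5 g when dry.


Formula: MC = (W_wet - W_dry) / W_wet * 100
Water mass = 68.0 - 63.5 = 4.5 g
MC = 4.5 / 68.0 * 100 = 6.6176%

Final answer: 6.6176%


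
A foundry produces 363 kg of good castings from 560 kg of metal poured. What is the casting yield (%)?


Formula: Casting Yield = (W_good / W_total) * 100
Yield = (363 kg / 560 kg) * 100 = 64.8214%

64.8214%


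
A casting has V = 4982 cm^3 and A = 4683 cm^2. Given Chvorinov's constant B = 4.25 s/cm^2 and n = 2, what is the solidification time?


Formula: t_s = B * (V/A)^n  (Chvorinov's rule, n=2)
Modulus M = V/A = 4982/4683 = 1.063848 cm
M^2 = 1.063848^2 = 1.131773 cm^2
t_s = 4.25 * 1.131773 = 4.8100 s

Answer: 4.8100 s


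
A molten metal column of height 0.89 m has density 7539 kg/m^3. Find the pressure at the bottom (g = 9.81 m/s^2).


Formula: P = rho * g * h
rho * g = 7539 * 9.81 = 73957.59 N/m^3
P = 73957.59 * 0.89 = 65822.2551 Pa

65822.2551 Pa


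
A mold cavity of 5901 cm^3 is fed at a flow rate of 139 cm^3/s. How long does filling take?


Formula: t_fill = V_mold / Q_flow
t = 5901 cm^3 / 139 cm^3/s = 42.4532 s

Answer: 42.4532 s


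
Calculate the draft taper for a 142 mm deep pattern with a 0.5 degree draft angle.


Formula: taper = depth * tan(draft_angle)
tan(0.5 deg) = 0.0087269
taper = 142 mm * 0.0087269 = 1.2392 mm

Answer: 1.2392 mm


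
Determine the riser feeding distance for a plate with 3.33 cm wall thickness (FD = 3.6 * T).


Formula: FD = 3.6 * T  (riser feeding-distance rule)
FD = 3.6 * 3.33 cm = 11.9880 cm

11.9880 cm


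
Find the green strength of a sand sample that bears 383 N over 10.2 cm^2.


Formula: Compressive Strength = Force / Area
Strength = 383 N / 10.2 cm^2 = 37.5490 N/cm^2


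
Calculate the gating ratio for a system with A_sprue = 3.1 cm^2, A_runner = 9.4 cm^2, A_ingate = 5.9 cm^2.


Sprue:Runner:Ingate = 1 : 9.4/3.1 : 5.9/3.1 = 1:3.03:1.90

Final answer: 1:3.03:1.90


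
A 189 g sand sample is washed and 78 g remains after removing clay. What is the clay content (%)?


Formula: Clay% = (W_total - W_washed) / W_total * 100
Clay mass = 189 - 78 = 111 g
Clay% = 111 / 189 * 100 = 58.7302%

58.7302%


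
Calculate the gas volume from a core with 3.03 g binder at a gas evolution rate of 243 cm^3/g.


Formula: V_gas = W_binder * gas_evolution_rate
V = 3.03 g * 243 cm^3/g = 736.2900 cm^3

Answer: 736.2900 cm^3


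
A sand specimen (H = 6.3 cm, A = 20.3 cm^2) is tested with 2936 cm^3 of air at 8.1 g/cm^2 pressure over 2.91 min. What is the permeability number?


Formula: Permeability Number P = (V * H) / (p * A * t)
Numerator: V * H = 2936 * 6.3 = 18496.8
Denominator: p * A * t = 8.1 * 20.3 * 2.91 = 478.4913
P = 18496.8 / 478.4913 = 38.6565

38.6565


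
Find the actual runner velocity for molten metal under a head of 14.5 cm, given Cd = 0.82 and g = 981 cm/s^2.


Formula: v = Cd * sqrt(2 * g * h)  (Torricelli with discharge coefficient)
2*g*h = 2 * 981 * 14.5 = 28449.0 cm^2/s^2
sqrt(28449.0) = 168.66831 cm/s
v = 0.82 * 168.66831 = 138.3080 cm/s

138.3080 cm/s


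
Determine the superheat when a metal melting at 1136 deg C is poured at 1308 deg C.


Formula: Superheat = T_pour - T_melt
Superheat = 1308 - 1136 = 172 deg C

172 deg C


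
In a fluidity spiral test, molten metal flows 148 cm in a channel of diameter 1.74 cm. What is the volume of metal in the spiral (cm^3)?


Formula: V = pi * (d/2)^2 * L  (cylinder volume)
Radius = 1.74/2 = 0.87 cm
V = pi * 0.87^2 * 148 = 351.9250 cm^3

Final answer: 351.9250 cm^3


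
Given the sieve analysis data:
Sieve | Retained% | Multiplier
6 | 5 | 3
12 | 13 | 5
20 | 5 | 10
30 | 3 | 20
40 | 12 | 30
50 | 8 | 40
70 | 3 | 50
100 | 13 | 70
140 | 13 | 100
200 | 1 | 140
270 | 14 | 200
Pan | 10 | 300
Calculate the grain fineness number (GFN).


Formula: GFN = sum(pct * multiplier) / sum(pct)
sum(pct * multiplier) = 9170
sum(pct) = 100
GFN = 9170 / 100 = 91.70

Answer: 91.70


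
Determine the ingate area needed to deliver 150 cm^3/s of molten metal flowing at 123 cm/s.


Formula: A_ingate = Q / v  (continuity equation)
A = 150 cm^3/s / 123 cm/s = 1.2195 cm^2

Answer: 1.2195 cm^2


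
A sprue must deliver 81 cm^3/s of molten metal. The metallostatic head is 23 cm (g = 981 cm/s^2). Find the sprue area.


Formula: v = sqrt(2*g*h), A = Q/v
Velocity: v = sqrt(2 * 981 * 23) = sqrt(45126) = 212.4288 cm/s
Sprue area: A = Q / v = 81 / 212.4288 = 0.3813 cm^2

Final answer: 0.3813 cm^2


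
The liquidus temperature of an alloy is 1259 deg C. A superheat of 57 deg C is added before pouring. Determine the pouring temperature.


Formula: T_pour = T_melt + Superheat
T_pour = 1259 + 57 = 1316 deg C


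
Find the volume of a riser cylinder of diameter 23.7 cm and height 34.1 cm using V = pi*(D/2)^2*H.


Formula: V = pi * (D/2)^2 * H  (cylinder volume)
Radius = D/2 = 23.7/2 = 11.85 cm
V = pi * 11.85^2 * 34.1 = 15043.2250 cm^3


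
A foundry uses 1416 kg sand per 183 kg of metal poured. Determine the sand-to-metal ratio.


Formula: Sand-to-Metal Ratio = W_sand / W_metal
Ratio = 1416 kg / 183 kg = 7.7377

Final answer: 7.7377


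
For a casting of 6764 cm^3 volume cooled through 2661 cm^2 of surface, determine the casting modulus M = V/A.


Formula: Casting Modulus M = V / A
M = 6764 cm^3 / 2661 cm^2 = 2.5419 cm

2.5419 cm


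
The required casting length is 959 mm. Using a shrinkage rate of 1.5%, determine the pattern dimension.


Formula: L_pattern = L_casting * (1 + shrinkage_rate/100)
Shrinkage factor = 1 + 1.5/100 = 1.015
L_pattern = 959 mm * 1.015 = 973.3850 mm


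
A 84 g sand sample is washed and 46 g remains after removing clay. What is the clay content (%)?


Formula: Clay% = (W_total - W_washed) / W_total * 100
Clay mass = 84 - 46 = 38 g
Clay% = 38 / 84 * 100 = 45.2381%

Answer: 45.2381%


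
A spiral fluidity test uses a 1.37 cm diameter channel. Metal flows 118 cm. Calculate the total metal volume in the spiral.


Formula: V = pi * (d/2)^2 * L  (cylinder volume)
Radius = 1.37/2 = 0.685 cm
V = pi * 0.685^2 * 118 = 173.9454 cm^3

Final answer: 173.9454 cm^3


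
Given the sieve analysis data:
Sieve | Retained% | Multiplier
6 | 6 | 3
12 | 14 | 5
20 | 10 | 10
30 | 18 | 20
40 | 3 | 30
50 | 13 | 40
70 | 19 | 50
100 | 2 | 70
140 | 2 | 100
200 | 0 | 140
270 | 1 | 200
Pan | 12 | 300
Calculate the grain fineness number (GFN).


Formula: GFN = sum(pct * multiplier) / sum(pct)
sum(pct * multiplier) = 6248
sum(pct) = 100
GFN = 6248 / 100 = 62.48

Final answer: 62.48


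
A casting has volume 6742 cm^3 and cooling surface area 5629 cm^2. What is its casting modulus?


Formula: Casting Modulus M = V / A
M = 6742 cm^3 / 5629 cm^2 = 1.1977 cm

Answer: 1.1977 cm


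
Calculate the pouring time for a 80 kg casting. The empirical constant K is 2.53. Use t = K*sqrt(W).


Formula: t = K * sqrt(W)
sqrt(W) = sqrt(80) = 8.94427
t = 2.53 * 8.94427 = 22.6290 s

Answer: 22.6290 s


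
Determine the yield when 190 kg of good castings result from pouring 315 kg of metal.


Formula: Casting Yield = (W_good / W_total) * 100
Yield = (190 kg / 315 kg) * 100 = 60.3175%


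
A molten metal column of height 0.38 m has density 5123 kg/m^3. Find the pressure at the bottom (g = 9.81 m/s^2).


Formula: P = rho * g * h
rho * g = 5123 * 9.81 = 50256.63 N/m^3
P = 50256.63 * 0.38 = 19097.5194 Pa


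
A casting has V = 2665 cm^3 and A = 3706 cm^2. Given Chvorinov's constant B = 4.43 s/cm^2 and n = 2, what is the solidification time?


Formula: t_s = B * (V/A)^n  (Chvorinov's rule, n=2)
Modulus M = V/A = 2665/3706 = 0.719104 cm
M^2 = 0.719104^2 = 0.517111 cm^2
t_s = 4.43 * 0.517111 = 2.2908 s

2.2908 s


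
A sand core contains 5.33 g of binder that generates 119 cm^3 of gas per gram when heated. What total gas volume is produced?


Formula: V_gas = W_binder * gas_evolution_rate
V = 5.33 g * 119 cm^3/g = 634.2700 cm^3

Answer: 634.2700 cm^3


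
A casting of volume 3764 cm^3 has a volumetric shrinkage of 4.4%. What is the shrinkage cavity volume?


Formula: V_shrink = V_casting * shrinkage_pct / 100
V_shrink = 3764 cm^3 * 4.4 / 100 = 165.6160 cm^3

Final answer: 165.6160 cm^3


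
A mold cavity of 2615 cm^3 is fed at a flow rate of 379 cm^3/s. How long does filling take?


Formula: t_fill = V_mold / Q_flow
t = 2615 cm^3 / 379 cm^3/s = 6.8997 s

Final answer: 6.8997 s


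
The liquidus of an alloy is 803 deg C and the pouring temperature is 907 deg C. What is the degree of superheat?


Formula: Superheat = T_pour - T_melt
Superheat = 907 - 803 = 104 deg C

Answer: 104 deg C


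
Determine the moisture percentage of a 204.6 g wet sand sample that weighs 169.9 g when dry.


Formula: MC = (W_wet - W_dry) / W_wet * 100
Water mass = 204.6 - 169.9 = 34.7 g
MC = 34.7 / 204.6 * 100 = 16.9599%

16.9599%


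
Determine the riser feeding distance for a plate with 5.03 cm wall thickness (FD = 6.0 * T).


Formula: FD = 6.0 * T  (riser feeding-distance rule)
FD = 6.0 * 5.03 cm = 30.1800 cm

Final answer: 30.1800 cm


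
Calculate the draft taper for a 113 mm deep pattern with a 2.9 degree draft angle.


Formula: taper = depth * tan(draft_angle)
tan(2.9 deg) = 0.0506578
taper = 113 mm * 0.0506578 = 5.7243 mm

Answer: 5.7243 mm


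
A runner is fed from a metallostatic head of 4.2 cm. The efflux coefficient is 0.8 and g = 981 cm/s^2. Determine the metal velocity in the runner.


Formula: v = Cd * sqrt(2 * g * h)  (Torricelli with discharge coefficient)
2*g*h = 2 * 981 * 4.2 = 8240.4 cm^2/s^2
sqrt(8240.4) = 90.77665 cm/s
v = 0.8 * 90.77665 = 72.6213 cm/s

Answer: 72.6213 cm/s


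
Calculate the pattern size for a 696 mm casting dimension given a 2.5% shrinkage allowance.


Formula: L_pattern = L_casting * (1 + shrinkage_rate/100)
Shrinkage factor = 1 + 2.5/100 = 1.025
L_pattern = 696 mm * 1.025 = 713.4000 mm


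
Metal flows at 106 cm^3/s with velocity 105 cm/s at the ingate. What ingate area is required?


Formula: A_ingate = Q / v  (continuity equation)
A = 106 cm^3/s / 105 cm/s = 1.0095 cm^2

Answer: 1.0095 cm^2


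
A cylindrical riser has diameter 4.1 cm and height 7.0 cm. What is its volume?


Formula: V = pi * (D/2)^2 * H  (cylinder volume)
Radius = D/2 = 4.1/2 = 2.05 cm
V = pi * 2.05^2 * 7.0 = 92.4178 cm^3

92.4178 cm^3


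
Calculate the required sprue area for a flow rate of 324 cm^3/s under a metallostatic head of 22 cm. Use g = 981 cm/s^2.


Formula: v = sqrt(2*g*h), A = Q/v
Velocity: v = sqrt(2 * 981 * 22) = sqrt(43164) = 207.7595 cm/s
Sprue area: A = Q / v = 324 / 207.7595 = 1.5595 cm^2

Final answer: 1.5595 cm^2


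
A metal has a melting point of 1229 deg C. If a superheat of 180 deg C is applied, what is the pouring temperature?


Formula: T_pour = T_melt + Superheat
T_pour = 1229 + 180 = 1409 deg C

1409 deg C


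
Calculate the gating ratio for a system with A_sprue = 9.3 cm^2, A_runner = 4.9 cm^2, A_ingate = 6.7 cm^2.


Sprue:Runner:Ingate = 1 : 4.9/9.3 : 6.7/9.3 = 1:0.53:0.72

1:0.53:0.72


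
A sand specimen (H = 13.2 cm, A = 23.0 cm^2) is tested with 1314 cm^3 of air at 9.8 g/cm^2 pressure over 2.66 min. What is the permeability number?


Formula: Permeability Number P = (V * H) / (p * A * t)
Numerator: V * H = 1314 * 13.2 = 17344.8
Denominator: p * A * t = 9.8 * 23.0 * 2.66 = 599.564
P = 17344.8 / 599.564 = 28.9290

Answer: 28.9290


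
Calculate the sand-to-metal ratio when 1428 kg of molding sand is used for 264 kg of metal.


Formula: Sand-to-Metal Ratio = W_sand / W_metal
Ratio = 1428 kg / 264 kg = 5.4091

5.4091


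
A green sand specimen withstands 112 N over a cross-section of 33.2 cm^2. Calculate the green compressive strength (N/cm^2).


Formula: Compressive Strength = Force / Area
Strength = 112 N / 33.2 cm^2 = 3.3735 N/cm^2

3.3735 N/cm^2


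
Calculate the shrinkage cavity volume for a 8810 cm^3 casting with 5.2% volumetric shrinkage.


Formula: V_shrink = V_casting * shrinkage_pct / 100
V_shrink = 8810 cm^3 * 5.2 / 100 = 458.1200 cm^3

Final answer: 458.1200 cm^3


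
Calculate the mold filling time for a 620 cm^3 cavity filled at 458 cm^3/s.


Formula: t_fill = V_mold / Q_flow
t = 620 cm^3 / 458 cm^3/s = 1.3537 s


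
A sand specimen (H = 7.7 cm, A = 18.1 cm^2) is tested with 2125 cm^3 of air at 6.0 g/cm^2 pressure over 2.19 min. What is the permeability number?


Formula: Permeability Number P = (V * H) / (p * A * t)
Numerator: V * H = 2125 * 7.7 = 16362.5
Denominator: p * A * t = 6.0 * 18.1 * 2.19 = 237.834
P = 16362.5 / 237.834 = 68.7980

Answer: 68.7980


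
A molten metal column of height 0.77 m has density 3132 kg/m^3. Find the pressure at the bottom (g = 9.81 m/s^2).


Formula: P = rho * g * h
rho * g = 3132 * 9.81 = 30724.92 N/m^3
P = 30724.92 * 0.77 = 23658.1884 Pa

Final answer: 23658.1884 Pa


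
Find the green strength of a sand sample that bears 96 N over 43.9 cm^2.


Formula: Compressive Strength = Force / Area
Strength = 96 N / 43.9 cm^2 = 2.1868 N/cm^2

2.1868 N/cm^2


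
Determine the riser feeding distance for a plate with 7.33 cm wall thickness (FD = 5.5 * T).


Formula: FD = 5.5 * T  (riser feeding-distance rule)
FD = 5.5 * 7.33 cm = 40.3150 cm

Final answer: 40.3150 cm


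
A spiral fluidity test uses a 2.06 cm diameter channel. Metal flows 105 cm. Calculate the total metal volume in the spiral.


Formula: V = pi * (d/2)^2 * L  (cylinder volume)
Radius = 2.06/2 = 1.03 cm
V = pi * 1.03^2 * 105 = 349.9561 cm^3

Answer: 349.9561 cm^3


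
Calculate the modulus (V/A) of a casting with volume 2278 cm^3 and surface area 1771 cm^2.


Formula: Casting Modulus M = V / A
M = 2278 cm^3 / 1771 cm^2 = 1.2863 cm

Answer: 1.2863 cm


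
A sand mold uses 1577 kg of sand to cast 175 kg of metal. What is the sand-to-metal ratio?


Formula: Sand-to-Metal Ratio = W_sand / W_metal
Ratio = 1577 kg / 175 kg = 9.0114


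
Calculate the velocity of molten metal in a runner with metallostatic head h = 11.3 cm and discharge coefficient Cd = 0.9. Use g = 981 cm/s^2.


Formula: v = Cd * sqrt(2 * g * h)  (Torricelli with discharge coefficient)
2*g*h = 2 * 981 * 11.3 = 22170.6 cm^2/s^2
sqrt(22170.6) = 148.89795 cm/s
v = 0.9 * 148.89795 = 134.0082 cm/s

Answer: 134.0082 cm/s


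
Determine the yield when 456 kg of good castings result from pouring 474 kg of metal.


Formula: Casting Yield = (W_good / W_total) * 100
Yield = (456 kg / 474 kg) * 100 = 96.2025%

Final answer: 96.2025%


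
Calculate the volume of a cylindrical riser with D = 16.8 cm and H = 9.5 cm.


Formula: V = pi * (D/2)^2 * H  (cylinder volume)
Radius = D/2 = 16.8/2 = 8.4 cm
V = pi * 8.4^2 * 9.5 = 2105.8724 cm^3

Answer: 2105.8724 cm^3


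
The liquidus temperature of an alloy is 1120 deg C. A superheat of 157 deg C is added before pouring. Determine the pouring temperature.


Formula: T_pour = T_melt + Superheat
T_pour = 1120 + 157 = 1277 deg C

1277 deg C


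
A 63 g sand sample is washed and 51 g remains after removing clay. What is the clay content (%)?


Formula: Clay% = (W_total - W_washed) / W_total * 100
Clay mass = 63 - 51 = 12 g
Clay% = 12 / 63 * 100 = 19.0476%

Final answer: 19.0476%


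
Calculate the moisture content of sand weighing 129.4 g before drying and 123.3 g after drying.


Formula: MC = (W_wet - W_dry) / W_wet * 100
Water mass = 129.4 - 123.3 = 6.1 g
MC = 6.1 / 129.4 * 100 = 4.7141%

4.7141%


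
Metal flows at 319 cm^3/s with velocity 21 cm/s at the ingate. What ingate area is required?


Formula: A_ingate = Q / v  (continuity equation)
A = 319 cm^3/s / 21 cm/s = 15.1905 cm^2

Final answer: 15.1905 cm^2


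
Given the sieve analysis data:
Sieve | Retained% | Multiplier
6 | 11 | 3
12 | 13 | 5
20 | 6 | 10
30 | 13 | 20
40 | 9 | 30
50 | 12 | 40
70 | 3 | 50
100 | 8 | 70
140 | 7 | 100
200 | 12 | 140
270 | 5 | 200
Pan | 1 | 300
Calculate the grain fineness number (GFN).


Formula: GFN = sum(pct * multiplier) / sum(pct)
sum(pct * multiplier) = 5558
sum(pct) = 100
GFN = 5558 / 100 = 55.58

Final answer: 55.58


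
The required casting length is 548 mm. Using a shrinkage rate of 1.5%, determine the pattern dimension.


Formula: L_pattern = L_casting * (1 + shrinkage_rate/100)
Shrinkage factor = 1 + 1.5/100 = 1.015
L_pattern = 548 mm * 1.015 = 556.2200 mm

556.2200 mm


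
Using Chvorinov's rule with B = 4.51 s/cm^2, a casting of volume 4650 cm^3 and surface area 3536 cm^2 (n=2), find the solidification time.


Formula: t_s = B * (V/A)^n  (Chvorinov's rule, n=2)
Modulus M = V/A = 4650/3536 = 1.315045 cm
M^2 = 1.315045^2 = 1.729343 cm^2
t_s = 4.51 * 1.729343 = 7.7993 s

Answer: 7.7993 s


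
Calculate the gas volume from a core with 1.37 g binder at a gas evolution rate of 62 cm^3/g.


Formula: V_gas = W_binder * gas_evolution_rate
V = 1.37 g * 62 cm^3/g = 84.9400 cm^3

Answer: 84.9400 cm^3


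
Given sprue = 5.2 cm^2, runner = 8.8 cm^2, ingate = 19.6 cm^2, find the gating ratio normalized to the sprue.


Sprue:Runner:Ingate = 1 : 8.8/5.2 : 19.6/5.2 = 1:1.69:3.77

1:1.69:3.77


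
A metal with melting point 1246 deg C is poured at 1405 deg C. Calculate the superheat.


Formula: Superheat = T_pour - T_melt
Superheat = 1405 - 1246 = 159 deg C

159 deg C


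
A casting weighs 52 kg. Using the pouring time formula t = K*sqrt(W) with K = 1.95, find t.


Formula: t = K * sqrt(W)
sqrt(W) = sqrt(52) = 7.21110
t = 1.95 * 7.21110 = 14.0616 s


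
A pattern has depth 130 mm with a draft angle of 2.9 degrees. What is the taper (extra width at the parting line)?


Formula: taper = depth * tan(draft_angle)
tan(2.9 deg) = 0.0506578
taper = 130 mm * 0.0506578 = 6.5855 mm

Answer: 6.5855 mm


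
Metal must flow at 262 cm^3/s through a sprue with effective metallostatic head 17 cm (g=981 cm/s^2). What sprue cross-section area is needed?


Formula: v = sqrt(2*g*h), A = Q/v
Velocity: v = sqrt(2 * 981 * 17) = sqrt(33354) = 182.6308 cm/s
Sprue area: A = Q / v = 262 / 182.6308 = 1.4346 cm^2


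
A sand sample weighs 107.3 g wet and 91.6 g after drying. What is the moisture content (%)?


Formula: MC = (W_wet - W_dry) / W_wet * 100
Water mass = 107.3 - 91.6 = 15.7 g
MC = 15.7 / 107.3 * 100 = 14.6319%

14.6319%


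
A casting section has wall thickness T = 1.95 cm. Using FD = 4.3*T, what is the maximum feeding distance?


Formula: FD = 4.3 * T  (riser feeding-distance rule)
FD = 4.3 * 1.95 cm = 8.3850 cm

8.3850 cm


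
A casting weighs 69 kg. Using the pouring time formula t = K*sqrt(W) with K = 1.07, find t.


Formula: t = K * sqrt(W)
sqrt(W) = sqrt(69) = 8.30662
t = 1.07 * 8.30662 = 8.8881 s

Answer: 8.8881 s


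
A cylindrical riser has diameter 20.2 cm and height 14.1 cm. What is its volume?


Formula: V = pi * (D/2)^2 * H  (cylinder volume)
Radius = D/2 = 20.2/2 = 10.1 cm
V = pi * 10.1^2 * 14.1 = 4518.6815 cm^3


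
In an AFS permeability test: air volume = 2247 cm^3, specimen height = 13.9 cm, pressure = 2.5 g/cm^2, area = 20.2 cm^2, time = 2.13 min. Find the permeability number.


Formula: Permeability Number P = (V * H) / (p * A * t)
Numerator: V * H = 2247 * 13.9 = 31233.3
Denominator: p * A * t = 2.5 * 20.2 * 2.13 = 107.565
P = 31233.3 / 107.565 = 290.3668

Answer: 290.3668


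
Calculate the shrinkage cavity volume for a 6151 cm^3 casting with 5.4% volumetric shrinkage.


Formula: V_shrink = V_casting * shrinkage_pct / 100
V_shrink = 6151 cm^3 * 5.4 / 100 = 332.1540 cm^3

332.1540 cm^3


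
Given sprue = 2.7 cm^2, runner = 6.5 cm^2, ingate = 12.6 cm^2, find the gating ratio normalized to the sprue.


Sprue:Runner:Ingate = 1 : 6.5/2.7 : 12.6/2.7 = 1:2.41:4.67

Final answer: 1:2.41:4.67


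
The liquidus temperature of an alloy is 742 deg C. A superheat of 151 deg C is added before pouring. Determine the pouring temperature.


Formula: T_pour = T_melt + Superheat
T_pour = 742 + 151 = 893 deg C

893 deg C


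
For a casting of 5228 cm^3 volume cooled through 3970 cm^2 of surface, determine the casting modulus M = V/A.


Formula: Casting Modulus M = V / A
M = 5228 cm^3 / 3970 cm^2 = 1.3169 cm

Answer: 1.3169 cm


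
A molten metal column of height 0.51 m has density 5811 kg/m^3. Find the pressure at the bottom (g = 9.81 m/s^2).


Formula: P = rho * g * h
rho * g = 5811 * 9.81 = 57005.91 N/m^3
P = 57005.91 * 0.51 = 29073.0141 Pa


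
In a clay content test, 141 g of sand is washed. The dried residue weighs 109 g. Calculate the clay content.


Formula: Clay% = (W_total - W_washed) / W_total * 100
Clay mass = 141 - 109 = 32 g
Clay% = 32 / 141 * 100 = 22.6950%


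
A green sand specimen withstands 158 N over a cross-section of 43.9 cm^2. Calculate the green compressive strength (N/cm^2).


Formula: Compressive Strength = Force / Area
Strength = 158 N / 43.9 cm^2 = 3.5991 N/cm^2

Final answer: 3.5991 N/cm^2


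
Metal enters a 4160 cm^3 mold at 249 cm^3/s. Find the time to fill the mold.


Formula: t_fill = V_mold / Q_flow
t = 4160 cm^3 / 249 cm^3/s = 16.7068 s

Answer: 16.7068 s


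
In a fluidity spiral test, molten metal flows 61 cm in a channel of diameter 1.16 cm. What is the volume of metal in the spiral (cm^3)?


Formula: V = pi * (d/2)^2 * L  (cylinder volume)
Radius = 1.16/2 = 0.58 cm
V = pi * 0.58^2 * 61 = 64.4667 cm^3

64.4667 cm^3


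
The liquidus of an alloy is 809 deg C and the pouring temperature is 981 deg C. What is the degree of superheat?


Formula: Superheat = T_pour - T_melt
Superheat = 981 - 809 = 172 deg C


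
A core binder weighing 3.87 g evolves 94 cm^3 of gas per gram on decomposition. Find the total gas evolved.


Formula: V_gas = W_binder * gas_evolution_rate
V = 3.87 g * 94 cm^3/g = 363.7800 cm^3


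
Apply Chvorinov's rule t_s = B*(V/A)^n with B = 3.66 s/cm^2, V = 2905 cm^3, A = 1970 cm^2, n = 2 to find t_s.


Formula: t_s = B * (V/A)^n  (Chvorinov's rule, n=2)
Modulus M = V/A = 2905/1970 = 1.474619 cm
M^2 = 1.474619^2 = 2.174501 cm^2
t_s = 3.66 * 2.174501 = 7.9587 s

7.9587 s


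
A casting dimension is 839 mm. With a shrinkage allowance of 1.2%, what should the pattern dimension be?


Formula: L_pattern = L_casting * (1 + shrinkage_rate/100)
Shrinkage factor = 1 + 1.2/100 = 1.012
L_pattern = 839 mm * 1.012 = 849.0680 mm

849.0680 mm


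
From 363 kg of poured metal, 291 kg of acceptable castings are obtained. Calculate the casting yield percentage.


Formula: Casting Yield = (W_good / W_total) * 100
Yield = (291 kg / 363 kg) * 100 = 80.1653%

80.1653%


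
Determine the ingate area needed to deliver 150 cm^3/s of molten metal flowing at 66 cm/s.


Formula: A_ingate = Q / v  (continuity equation)
A = 150 cm^3/s / 66 cm/s = 2.2727 cm^2


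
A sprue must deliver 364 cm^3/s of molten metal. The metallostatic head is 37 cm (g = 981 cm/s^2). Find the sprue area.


Formula: v = sqrt(2*g*h), A = Q/v
Velocity: v = sqrt(2 * 981 * 37) = sqrt(72594) = 269.4327 cm/s
Sprue area: A = Q / v = 364 / 269.4327 = 1.3510 cm^2

Final answer: 1.3510 cm^2


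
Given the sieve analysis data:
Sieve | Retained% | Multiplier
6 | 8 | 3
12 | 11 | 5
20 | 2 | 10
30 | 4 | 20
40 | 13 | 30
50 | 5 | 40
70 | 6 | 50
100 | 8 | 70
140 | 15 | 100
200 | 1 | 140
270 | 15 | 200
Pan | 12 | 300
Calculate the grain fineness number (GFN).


Formula: GFN = sum(pct * multiplier) / sum(pct)
sum(pct * multiplier) = 9869
sum(pct) = 100
GFN = 9869 / 100 = 98.69

98.69


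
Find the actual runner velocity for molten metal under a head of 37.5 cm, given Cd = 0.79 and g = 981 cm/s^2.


Formula: v = Cd * sqrt(2 * g * h)  (Torricelli with discharge coefficient)
2*g*h = 2 * 981 * 37.5 = 73575.0 cm^2/s^2
sqrt(73575.0) = 271.24712 cm/s
v = 0.79 * 271.24712 = 214.2852 cm/s

Final answer: 214.2852 cm/s


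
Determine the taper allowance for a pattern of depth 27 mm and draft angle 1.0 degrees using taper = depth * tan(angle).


Formula: taper = depth * tan(draft_angle)
tan(1.0 deg) = 0.0174551
taper = 27 mm * 0.0174551 = 0.4713 mm

Answer: 0.4713 mm


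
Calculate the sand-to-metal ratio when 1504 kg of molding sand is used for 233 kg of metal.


Formula: Sand-to-Metal Ratio = W_sand / W_metal
Ratio = 1504 kg / 233 kg = 6.4549

6.4549


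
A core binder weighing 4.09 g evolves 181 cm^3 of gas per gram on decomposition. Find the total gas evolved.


Formula: V_gas = W_binder * gas_evolution_rate
V = 4.09 g * 181 cm^3/g = 740.2900 cm^3


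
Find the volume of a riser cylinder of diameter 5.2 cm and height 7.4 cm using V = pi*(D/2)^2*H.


Formula: V = pi * (D/2)^2 * H  (cylinder volume)
Radius = D/2 = 5.2/2 = 2.6 cm
V = pi * 2.6^2 * 7.4 = 157.1550 cm^3

157.1550 cm^3


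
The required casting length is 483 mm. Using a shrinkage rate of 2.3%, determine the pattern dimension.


Formula: L_pattern = L_casting * (1 + shrinkage_rate/100)
Shrinkage factor = 1 + 2.3/100 = 1.023
L_pattern = 483 mm * 1.023 = 494.1090 mm

Final answer: 494.1090 mm


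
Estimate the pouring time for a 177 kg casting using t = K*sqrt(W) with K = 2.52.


Formula: t = K * sqrt(W)
sqrt(W) = sqrt(177) = 13.30413
t = 2.52 * 13.30413 = 33.5264 s

Answer: 33.5264 s


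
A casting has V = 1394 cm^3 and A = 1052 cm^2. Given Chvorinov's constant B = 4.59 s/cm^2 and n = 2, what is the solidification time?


Formula: t_s = B * (V/A)^n  (Chvorinov's rule, n=2)
Modulus M = V/A = 1394/1052 = 1.325095 cm
M^2 = 1.325095^2 = 1.755877 cm^2
t_s = 4.59 * 1.755877 = 8.0595 s


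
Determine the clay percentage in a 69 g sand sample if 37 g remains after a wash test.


Formula: Clay% = (W_total - W_washed) / W_total * 100
Clay mass = 69 - 37 = 32 g
Clay% = 32 / 69 * 100 = 46.3768%

Answer: 46.3768%


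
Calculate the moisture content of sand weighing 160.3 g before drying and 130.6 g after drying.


Formula: MC = (W_wet - W_dry) / W_wet * 100
Water mass = 160.3 - 130.6 = 29.7 g
MC = 29.7 / 160.3 * 100 = 18.5278%

18.5278%


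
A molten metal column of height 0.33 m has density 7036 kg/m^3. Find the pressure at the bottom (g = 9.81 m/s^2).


Formula: P = rho * g * h
rho * g = 7036 * 9.81 = 69023.16 N/m^3
P = 69023.16 * 0.33 = 22777.6428 Pa


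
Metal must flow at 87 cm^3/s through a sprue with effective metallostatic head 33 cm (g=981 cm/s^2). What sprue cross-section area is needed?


Formula: v = sqrt(2*g*h), A = Q/v
Velocity: v = sqrt(2 * 981 * 33) = sqrt(64746) = 254.4524 cm/s
Sprue area: A = Q / v = 87 / 254.4524 = 0.3419 cm^2

Answer: 0.3419 cm^2


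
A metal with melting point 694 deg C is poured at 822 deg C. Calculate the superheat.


Formula: Superheat = T_pour - T_melt
Superheat = 822 - 694 = 128 deg C

128 deg C


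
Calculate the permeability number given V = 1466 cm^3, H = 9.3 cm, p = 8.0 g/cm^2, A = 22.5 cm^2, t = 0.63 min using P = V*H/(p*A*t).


Formula: Permeability Number P = (V * H) / (p * A * t)
Numerator: V * H = 1466 * 9.3 = 13633.8
Denominator: p * A * t = 8.0 * 22.5 * 0.63 = 113.4
P = 13633.8 / 113.4 = 120.2275

Answer: 120.2275


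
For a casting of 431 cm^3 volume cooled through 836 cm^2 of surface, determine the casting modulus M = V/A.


Formula: Casting Modulus M = V / A
M = 431 cm^3 / 836 cm^2 = 0.5156 cm

Answer: 0.5156 cm


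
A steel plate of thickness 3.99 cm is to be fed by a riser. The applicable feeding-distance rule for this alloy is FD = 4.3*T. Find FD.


Formula: FD = 4.3 * T  (riser feeding-distance rule)
FD = 4.3 * 3.99 cm = 17.1570 cm

Answer: 17.1570 cm


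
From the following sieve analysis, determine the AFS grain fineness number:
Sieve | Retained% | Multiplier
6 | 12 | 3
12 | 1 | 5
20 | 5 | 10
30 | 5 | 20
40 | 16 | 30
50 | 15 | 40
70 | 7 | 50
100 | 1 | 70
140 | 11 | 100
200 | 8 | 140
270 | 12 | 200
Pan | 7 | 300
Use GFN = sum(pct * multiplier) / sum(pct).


Formula: GFN = sum(pct * multiplier) / sum(pct)
sum(pct * multiplier) = 8411
sum(pct) = 100
GFN = 8411 / 100 = 84.11


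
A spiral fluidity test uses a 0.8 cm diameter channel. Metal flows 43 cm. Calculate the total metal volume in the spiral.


Formula: V = pi * (d/2)^2 * L  (cylinder volume)
Radius = 0.8/2 = 0.4 cm
V = pi * 0.4^2 * 43 = 21.6142 cm^3

Final answer: 21.6142 cm^3


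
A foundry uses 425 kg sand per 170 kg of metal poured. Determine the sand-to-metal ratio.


Formula: Sand-to-Metal Ratio = W_sand / W_metal
Ratio = 425 kg / 170 kg = 2.5000

2.5000


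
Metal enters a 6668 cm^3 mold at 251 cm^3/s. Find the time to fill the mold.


Formula: t_fill = V_mold / Q_flow
t = 6668 cm^3 / 251 cm^3/s = 26.5657 s

26.5657 s


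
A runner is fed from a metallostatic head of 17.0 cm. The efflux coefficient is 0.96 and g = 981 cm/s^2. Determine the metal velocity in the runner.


Formula: v = Cd * sqrt(2 * g * h)  (Torricelli with discharge coefficient)
2*g*h = 2 * 981 * 17.0 = 33354.0 cm^2/s^2
sqrt(33354.0) = 182.63078 cm/s
v = 0.96 * 182.63078 = 175.3255 cm/s

Final answer: 175.3255 cm/s


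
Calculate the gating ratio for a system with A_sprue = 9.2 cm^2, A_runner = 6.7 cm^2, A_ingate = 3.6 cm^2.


Sprue:Runner:Ingate = 1 : 6.7/9.2 : 3.6/9.2 = 1:0.73:0.39

Final answer: 1:0.73:0.39


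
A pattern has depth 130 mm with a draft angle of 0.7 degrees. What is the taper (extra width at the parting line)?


Formula: taper = depth * tan(draft_angle)
tan(0.7 deg) = 0.0122179
taper = 130 mm * 0.0122179 = 1.5883 mm

Answer: 1.5883 mm


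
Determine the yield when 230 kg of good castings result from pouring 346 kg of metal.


Formula: Casting Yield = (W_good / W_total) * 100
Yield = (230 kg / 346 kg) * 100 = 66.4740%


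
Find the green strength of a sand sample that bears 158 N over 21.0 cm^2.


Formula: Compressive Strength = Force / Area
Strength = 158 N / 21.0 cm^2 = 7.5238 N/cm^2

7.5238 N/cm^2


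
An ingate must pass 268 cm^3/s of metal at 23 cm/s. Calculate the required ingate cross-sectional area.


Formula: A_ingate = Q / v  (continuity equation)
A = 268 cm^3/s / 23 cm/s = 11.6522 cm^2

Answer: 11.6522 cm^2


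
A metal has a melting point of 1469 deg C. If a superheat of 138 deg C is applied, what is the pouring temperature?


Formula: T_pour = T_melt + Superheat
T_pour = 1469 + 138 = 1607 deg C


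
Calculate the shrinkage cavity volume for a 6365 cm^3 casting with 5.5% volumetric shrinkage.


Formula: V_shrink = V_casting * shrinkage_pct / 100
V_shrink = 6365 cm^3 * 5.5 / 100 = 350.0750 cm^3


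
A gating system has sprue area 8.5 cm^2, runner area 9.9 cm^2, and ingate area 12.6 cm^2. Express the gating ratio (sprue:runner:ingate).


Sprue:Runner:Ingate = 1 : 9.9/8.5 : 12.6/8.5 = 1:1.16:1.48

Final answer: 1:1.16:1.48


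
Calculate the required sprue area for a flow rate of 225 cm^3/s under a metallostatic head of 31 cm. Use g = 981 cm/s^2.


Formula: v = sqrt(2*g*h), A = Q/v
Velocity: v = sqrt(2 * 981 * 31) = sqrt(60822) = 246.6212 cm/s
Sprue area: A = Q / v = 225 / 246.6212 = 0.9123 cm^2


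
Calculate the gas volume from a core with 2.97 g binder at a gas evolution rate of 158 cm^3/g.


Formula: V_gas = W_binder * gas_evolution_rate
V = 2.97 g * 158 cm^3/g = 469.2600 cm^3

Final answer: 469.2600 cm^3


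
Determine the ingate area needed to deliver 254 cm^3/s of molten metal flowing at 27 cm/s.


Formula: A_ingate = Q / v  (continuity equation)
A = 254 cm^3/s / 27 cm/s = 9.4074 cm^2

Final answer: 9.4074 cm^2


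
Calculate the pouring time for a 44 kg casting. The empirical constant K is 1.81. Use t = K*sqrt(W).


Formula: t = K * sqrt(W)
sqrt(W) = sqrt(44) = 6.63325
t = 1.81 * 6.63325 = 12.0062 s

Final answer: 12.0062 s


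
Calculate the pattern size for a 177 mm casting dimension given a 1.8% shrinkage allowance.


Formula: L_pattern = L_casting * (1 + shrinkage_rate/100)
Shrinkage factor = 1 + 1.8/100 = 1.018
L_pattern = 177 mm * 1.018 = 180.1860 mm


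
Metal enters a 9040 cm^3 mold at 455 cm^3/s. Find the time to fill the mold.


Formula: t_fill = V_mold / Q_flow
t = 9040 cm^3 / 455 cm^3/s = 19.8681 s

Final answer: 19.8681 s


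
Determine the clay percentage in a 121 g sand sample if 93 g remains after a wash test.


Formula: Clay% = (W_total - W_washed) / W_total * 100
Clay mass = 121 - 93 = 28 g
Clay% = 28 / 121 * 100 = 23.1405%

Final answer: 23.1405%


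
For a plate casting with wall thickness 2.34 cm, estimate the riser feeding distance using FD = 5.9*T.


Formula: FD = 5.9 * T  (riser feeding-distance rule)
FD = 5.9 * 2.34 cm = 13.8060 cm

Final answer: 13.8060 cm


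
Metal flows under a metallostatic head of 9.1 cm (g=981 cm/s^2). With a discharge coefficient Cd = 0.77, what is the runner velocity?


Formula: v = Cd * sqrt(2 * g * h)  (Torricelli with discharge coefficient)
2*g*h = 2 * 981 * 9.1 = 17854.2 cm^2/s^2
sqrt(17854.2) = 133.61961 cm/s
v = 0.77 * 133.61961 = 102.8871 cm/s


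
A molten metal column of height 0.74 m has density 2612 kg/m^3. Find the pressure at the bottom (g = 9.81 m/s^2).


Formula: P = rho * g * h
rho * g = 2612 * 9.81 = 25623.72 N/m^3
P = 25623.72 * 0.74 = 18961.5528 Pa

Answer: 18961.5528 Pa


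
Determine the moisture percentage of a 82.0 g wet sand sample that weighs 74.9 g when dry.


Formula: MC = (W_wet - W_dry) / W_wet * 100
Water mass = 82.0 - 74.9 = 7.1 g
MC = 7.1 / 82.0 * 100 = 8.6585%

8.6585%


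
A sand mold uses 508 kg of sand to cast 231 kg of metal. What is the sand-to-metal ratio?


Formula: Sand-to-Metal Ratio = W_sand / W_metal
Ratio = 508 kg / 231 kg = 2.1991

2.1991


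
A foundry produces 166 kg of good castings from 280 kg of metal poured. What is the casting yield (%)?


Formula: Casting Yield = (W_good / W_total) * 100
Yield = (166 kg / 280 kg) * 100 = 59.2857%

Final answer: 59.2857%


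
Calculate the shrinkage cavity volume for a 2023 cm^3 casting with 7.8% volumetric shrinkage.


Formula: V_shrink = V_casting * shrinkage_pct / 100
V_shrink = 2023 cm^3 * 7.8 / 100 = 157.7940 cm^3


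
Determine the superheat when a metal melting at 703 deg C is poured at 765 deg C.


Formula: Superheat = T_pour - T_melt
Superheat = 765 - 703 = 62 deg C

62 deg C


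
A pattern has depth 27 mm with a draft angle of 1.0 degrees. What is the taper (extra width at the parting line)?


Formula: taper = depth * tan(draft_angle)
tan(1.0 deg) = 0.0174551
taper = 27 mm * 0.0174551 = 0.4713 mm


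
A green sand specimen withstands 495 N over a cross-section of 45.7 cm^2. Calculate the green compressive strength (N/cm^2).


Formula: Compressive Strength = Force / Area
Strength = 495 N / 45.7 cm^2 = 10.8315 N/cm^2

Final answer: 10.8315 N/cm^2
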